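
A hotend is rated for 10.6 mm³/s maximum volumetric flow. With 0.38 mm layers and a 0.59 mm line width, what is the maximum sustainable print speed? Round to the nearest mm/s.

Extrusion cross-section: 0.38 × 0.59 → 0.2242 mm².
Max speed = 10.6 / 0.2242 = 47.28 ≈ 47 mm/s.

47 mm/s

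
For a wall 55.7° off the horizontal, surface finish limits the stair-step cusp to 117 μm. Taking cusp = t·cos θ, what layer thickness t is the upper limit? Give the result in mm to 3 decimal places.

Layer height = cusp / cos(55.7°) = 0.117 / 0.5635 = 0.208 mm.

0.208 mm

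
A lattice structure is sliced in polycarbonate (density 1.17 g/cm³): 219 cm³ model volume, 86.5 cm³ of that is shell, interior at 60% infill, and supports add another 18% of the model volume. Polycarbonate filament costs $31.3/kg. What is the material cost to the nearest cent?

$7.52

Volume inside the shell: 219 − 86.5 → 132.5 cm³.
Infill volume = 0.60 × 132.5 = 79.5 cm³.
Support: 0.18 × 219 → 39.42 cm³.
Total extruded: 86.5 + 79.5 + 39.42 → 205.42 cm³.
Mass = 205.42 × 1.17, so 240.3414 g.
Cost = 240.3414 g / 1000 × $31.3/kg = $7.52.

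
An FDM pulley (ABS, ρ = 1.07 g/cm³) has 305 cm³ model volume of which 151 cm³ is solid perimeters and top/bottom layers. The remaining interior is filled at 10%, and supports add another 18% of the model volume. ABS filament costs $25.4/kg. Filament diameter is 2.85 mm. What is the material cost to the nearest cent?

$6.01

Infill region = 305 − 151 = 154 cm³.
Infill deposited = 0.10 × 154 = 15.4 cm³.
Support = 0.18 × 305 = 54.9 cm³.
Deposited volume: 151 + 15.4 + 54.9 → 221.3 cm³.
Mass = 221.3 × 1.07, so 236.791 g.
Cost = 236.791 g / 1000 × $25.4/kg = $6.01.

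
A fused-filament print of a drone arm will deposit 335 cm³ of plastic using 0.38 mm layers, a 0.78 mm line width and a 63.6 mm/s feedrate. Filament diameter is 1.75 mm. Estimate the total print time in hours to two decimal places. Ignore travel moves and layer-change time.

4.94 hours

Extrusion cross-section = 0.38 × 0.78, so 0.2964 mm².
Path length: 335000 mm³ / 0.2964 mm² → 1130229.4 mm.
Print-move time: 1130229.4 / 63.6 → 17770.9 s.
That's 17770.9 s → 4.94 hours.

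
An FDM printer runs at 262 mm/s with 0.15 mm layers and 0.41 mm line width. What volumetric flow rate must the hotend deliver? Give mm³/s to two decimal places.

A: 0.15 × 0.41 → 0.0615 mm².
Volumetric flow = 262 × 0.0615 = 16.11 mm³/s.

16.11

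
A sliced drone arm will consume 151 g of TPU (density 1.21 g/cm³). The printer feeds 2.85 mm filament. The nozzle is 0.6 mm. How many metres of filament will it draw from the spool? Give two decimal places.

19.56 m

Volume = 151 g / 1.21 g·cm⁻³ = 124.7934 cm³ = 124793.4 mm³.
Cross-section of 2.85 mm filament: π·(2.85/2)² = 6.3794 mm².
Length = 124793.4 / 6.3794 = 19561.93 mm = 19.56 m.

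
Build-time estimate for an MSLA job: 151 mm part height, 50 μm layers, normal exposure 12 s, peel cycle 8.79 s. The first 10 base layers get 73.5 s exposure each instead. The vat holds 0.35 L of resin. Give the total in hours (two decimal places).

Layer count = ceil(151 / 0.05) = 3020.
Burn-in layers = 10 × (73.5 + 8.79), so 822.9 s.
Remaining layers = 3010 × (12 + 8.79), so 62577.9 s.
Sum: 822.9 + 62577.9 = 63400.8 s → 17.61 hours.

17.61 hours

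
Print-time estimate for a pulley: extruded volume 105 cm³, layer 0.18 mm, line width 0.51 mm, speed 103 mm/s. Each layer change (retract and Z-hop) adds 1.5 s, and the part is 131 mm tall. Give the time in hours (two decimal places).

Line area = 0.18 × 0.51, so 0.0918 mm².
Total extruded path = 105000/0.0918 = 1143790.8 mm.
Extrusion time: 1143790.8 / 103 → 11104.8 s.
Layer count = ceil(131 / 0.18) = 728.
Non-print overhead: 728 × 1.5 → 1092 s.
Altogether 11104.8 + 1092 = 12196.8 s, i.e. 3.39 hours.

3.39 hours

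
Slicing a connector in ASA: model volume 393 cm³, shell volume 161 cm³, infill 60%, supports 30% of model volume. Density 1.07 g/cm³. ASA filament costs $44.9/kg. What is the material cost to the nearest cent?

Volume inside the shell: 393 − 161 → 232 cm³.
Infill volume = 0.60 × 232, so 139.2 cm³.
Support: 0.30 × 393 → 117.9 cm³.
Total extruded = 161 + 139.2 + 117.9, so 418.1 cm³.
Mass = 418.1 × 1.07, so 447.367 g.
At $44.9/kg: 447.367/1000 × 44.9 = $20.09.

$20.09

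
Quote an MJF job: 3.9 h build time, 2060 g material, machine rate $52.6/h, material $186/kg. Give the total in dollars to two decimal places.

Time charge = 52.6 × 3.9, so $205.14.
Feedstock cost: 186 × 2060/1000 → $383.16.
Total = 205.14 + 383.16 = $588.30.

$588.30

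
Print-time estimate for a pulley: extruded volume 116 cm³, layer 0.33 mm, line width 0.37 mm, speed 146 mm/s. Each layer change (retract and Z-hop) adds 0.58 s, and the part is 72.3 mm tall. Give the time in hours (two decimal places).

Line area: 0.33 × 0.37 → 0.1221 mm².
Toolpath length = 116 cm³ / 0.1221 mm² = 116000 / 0.1221 = 950041 mm.
Print-move time = 950041 / 146, so 6507.1 s.
Layer count = ceil(72.3 / 0.33) = 220.
Layer-change overhead = 220 × 0.58 = 127.6 s.
Total = 6507.1 + 127.6 = 6634.7 s = 1.84 hours.

1.84 hours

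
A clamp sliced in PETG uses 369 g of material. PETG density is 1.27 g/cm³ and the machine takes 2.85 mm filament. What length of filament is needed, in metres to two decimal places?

45.55 m

Volume = 369 g / 1.27 g·cm⁻³ = 290.5512 cm³ = 290551.2 mm³.
A = π r² = π × 1.425² = 6.3794 mm².
Length = 290551.2 / 6.3794 = 45545.22 mm = 45.55 m.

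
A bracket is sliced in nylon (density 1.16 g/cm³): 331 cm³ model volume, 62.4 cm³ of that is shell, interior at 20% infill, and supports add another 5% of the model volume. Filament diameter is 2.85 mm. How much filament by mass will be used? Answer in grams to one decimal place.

Infill region = 331 − 62.4 = 268.6 cm³.
Deposited infill = 0.20 × 268.6, so 53.72 cm³.
Support = 0.05 × 331 = 16.55 cm³.
Total printed volume = 62.4 + 53.72 + 16.55, so 132.67 cm³.
Mass: 132.67 × 1.16 → 153.8972 g.

153.9 g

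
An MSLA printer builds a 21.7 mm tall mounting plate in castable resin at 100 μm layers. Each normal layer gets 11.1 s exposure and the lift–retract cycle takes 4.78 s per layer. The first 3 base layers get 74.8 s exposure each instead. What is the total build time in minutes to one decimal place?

Layers = ⌈21.7/0.1⌉ = 217.
Bottom layers = 3 × (74.8 + 4.78) = 238.74 s.
Regular layers: 214 × (11.1 + 4.78) → 3398.32 s.
Sum: 238.74 + 3398.32 = 3637.06 s → 60.6 minutes.

60.6 minutes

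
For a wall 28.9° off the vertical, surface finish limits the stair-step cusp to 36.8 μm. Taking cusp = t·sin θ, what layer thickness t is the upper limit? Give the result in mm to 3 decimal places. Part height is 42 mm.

Layer height = cusp / sin(28.9°) = 0.0368 / 0.4833 = 0.076 mm.

0.076 mm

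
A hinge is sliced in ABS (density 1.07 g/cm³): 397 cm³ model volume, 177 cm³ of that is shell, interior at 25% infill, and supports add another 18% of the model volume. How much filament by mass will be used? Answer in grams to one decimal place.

324.7 g

Interior volume = 397 − 177, so 220 cm³.
Infill volume = 0.25 × 220 = 55 cm³.
Support: 0.18 × 397 → 71.46 cm³.
Total extruded = 177 + 55 + 71.46, so 303.46 cm³.
Mass: 303.46 × 1.07 → 324.7022 g.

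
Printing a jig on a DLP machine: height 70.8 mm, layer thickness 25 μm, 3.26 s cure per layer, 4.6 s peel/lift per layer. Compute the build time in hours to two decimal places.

6.18 hours

Layers = ⌈70.8/0.025⌉ = 2832.
Per-layer time: 3.26 + 4.6 → 7.86 s.
Build time: 2832 × 7.86 s = 22259.52 s, i.e. 6.18 hours.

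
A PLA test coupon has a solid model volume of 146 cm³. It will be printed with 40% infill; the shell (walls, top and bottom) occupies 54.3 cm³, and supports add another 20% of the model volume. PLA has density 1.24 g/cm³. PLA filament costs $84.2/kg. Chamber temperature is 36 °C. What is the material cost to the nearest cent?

Infill region = 146 − 54.3 = 91.7 cm³.
Deposited infill: 0.40 × 91.7 → 36.68 cm³.
Support: 0.20 × 146 → 29.2 cm³.
Deposited volume: 54.3 + 36.68 + 29.2 → 120.18 cm³.
Mass = 120.18 × 1.24, so 149.0232 g.
At $84.2/kg: 149.0232/1000 × 84.2 = $12.55.

$12.55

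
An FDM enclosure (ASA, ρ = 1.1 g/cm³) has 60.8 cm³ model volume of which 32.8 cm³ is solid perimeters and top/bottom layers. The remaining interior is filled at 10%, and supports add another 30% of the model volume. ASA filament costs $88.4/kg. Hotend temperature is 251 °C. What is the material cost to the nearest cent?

$5.24

Volume inside the shell: 60.8 − 32.8 → 28 cm³.
Deposited infill: 0.10 × 28 → 2.8 cm³.
Support = 0.30 × 60.8 = 18.24 cm³.
Total extruded = 32.8 + 2.8 + 18.24, so 53.84 cm³.
Mass = 53.84 × 1.1 = 59.224 g.
At $88.4/kg: 59.224/1000 × 88.4 = $5.24.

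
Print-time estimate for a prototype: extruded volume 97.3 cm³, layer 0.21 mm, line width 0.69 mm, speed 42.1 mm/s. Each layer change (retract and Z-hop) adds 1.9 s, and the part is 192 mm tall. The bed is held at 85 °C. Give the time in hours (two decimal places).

4.91 hours

Extrusion cross-section: 0.21 × 0.69 → 0.1449 mm².
Total extruded path = 97300/0.1449 = 671497.6 mm.
Extrusion time = 671497.6 / 42.1 = 15950.1 s.
Number of layers: 192 / 0.21 → 915 (rounded up).
Z-hop total = 915 × 1.9 = 1738.5 s.
Altogether 15950.1 + 1738.5 = 17688.6 s, i.e. 4.91 hours.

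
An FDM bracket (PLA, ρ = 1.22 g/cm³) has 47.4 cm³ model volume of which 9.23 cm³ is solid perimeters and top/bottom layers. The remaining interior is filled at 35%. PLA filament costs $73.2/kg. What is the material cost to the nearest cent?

$2.02

Infill region = 47.4 − 9.23 = 38.17 cm³.
Infill deposited: 0.35 × 38.17 → 13.3595 cm³.
Total extruded = 9.23 + 13.3595, so 22.5895 cm³.
Mass: 22.5895 × 1.22 → 27.55919 g.
Cost = 27.55919 g / 1000 × $73.2/kg = $2.02.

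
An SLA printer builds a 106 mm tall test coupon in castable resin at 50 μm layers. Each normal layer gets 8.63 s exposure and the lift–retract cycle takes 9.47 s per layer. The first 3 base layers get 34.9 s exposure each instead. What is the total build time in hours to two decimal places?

10.68 hours

Layer count = ceil(106 / 0.05) = 2120.
Base layers = 3 × (34.9 + 9.47) = 133.11 s.
Normal layers: 2117 × (8.63 + 9.47) → 38317.7 s.
Sum: 133.11 + 38317.7 = 38450.81 s → 10.68 hours.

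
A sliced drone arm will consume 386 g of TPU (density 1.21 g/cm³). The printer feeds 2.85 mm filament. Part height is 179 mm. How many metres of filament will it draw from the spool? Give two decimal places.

50.01 m

Volume = 386 g / 1.21 g·cm⁻³ = 319.0083 cm³ = 319008.3 mm³.
Cross-section of 2.85 mm filament: π·(2.85/2)² = 6.3794 mm².
L = V/A = 319008.3/6.3794 = 50006 mm → 50.01 m.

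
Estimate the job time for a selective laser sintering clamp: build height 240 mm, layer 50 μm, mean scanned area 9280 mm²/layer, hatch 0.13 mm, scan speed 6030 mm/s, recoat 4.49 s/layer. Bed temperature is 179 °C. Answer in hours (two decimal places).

Number of layers: 240 / 0.05 → 4800 (rounded up).
Per-layer scan distance = 9280 / 0.13 = 71384.6 mm.
Scan time per layer: 71384.6 / 6030 → 11.8382 s.
Per-layer time: 11.8382 + 4.49 → 16.3282 s.
Total: 4800 × 16.3282 s = 78375.36 s → 21.77 hours.

21.77 hours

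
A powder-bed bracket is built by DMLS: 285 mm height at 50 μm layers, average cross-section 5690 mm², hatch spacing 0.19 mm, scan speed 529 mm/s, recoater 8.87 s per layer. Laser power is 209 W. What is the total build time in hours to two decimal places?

Number of layers: 285 / 0.05 → 5700 (rounded up).
Hatch length per layer = 5690 / 0.19, so 29947.4 mm.
Scan time per layer = 29947.4 / 529, so 56.6113 s.
Time per layer: 56.6113 + 8.87 → 65.4813 s.
5700 layers × 65.4813 s/layer = 373243.41 s, i.e. 103.68 hours.

103.68 hours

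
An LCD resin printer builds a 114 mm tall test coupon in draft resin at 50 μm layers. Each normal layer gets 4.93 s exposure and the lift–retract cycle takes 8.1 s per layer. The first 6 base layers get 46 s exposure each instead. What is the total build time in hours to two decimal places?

Layer count = ceil(114 / 0.05) = 2280.
Base layers: 6 × (46 + 8.1) → 324.6 s.
Regular layers = 2274 × (4.93 + 8.1) = 29630.22 s.
Total = 324.6 + 29630.22 = 29954.82 s = 8.32 hours.

8.32 hours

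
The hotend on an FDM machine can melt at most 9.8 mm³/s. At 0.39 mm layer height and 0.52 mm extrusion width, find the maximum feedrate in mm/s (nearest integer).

A: 0.39 × 0.52 → 0.2028 mm².
Max speed = 9.8 / 0.2028 = 48.32 ≈ 48 mm/s.

48 mm/s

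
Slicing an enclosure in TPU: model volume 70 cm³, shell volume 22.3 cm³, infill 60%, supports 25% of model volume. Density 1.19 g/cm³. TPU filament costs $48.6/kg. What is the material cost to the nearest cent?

$3.96

Infill region: 70 − 22.3 → 47.7 cm³.
Infill volume = 0.60 × 47.7 = 28.62 cm³.
Support = 0.25 × 70 = 17.5 cm³.
Total printed volume = 22.3 + 28.62 + 17.5, so 68.42 cm³.
Mass: 68.42 × 1.19 → 81.4198 g.
Cost = 81.4198 g / 1000 × $48.6/kg = $3.96.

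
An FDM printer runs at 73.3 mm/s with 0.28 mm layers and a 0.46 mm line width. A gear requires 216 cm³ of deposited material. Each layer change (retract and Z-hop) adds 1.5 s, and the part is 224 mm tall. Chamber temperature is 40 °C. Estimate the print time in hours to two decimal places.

Line area = 0.28 × 0.46 = 0.1288 mm².
Toolpath length = 216 cm³ / 0.1288 mm² = 216000 / 0.1288 = 1677018.6 mm.
Extrusion time = 1677018.6 / 73.3 = 22878.8 s.
Layers = ⌈224/0.28⌉ = 800.
Non-print overhead = 800 × 1.5, so 1200 s.
Altogether 22878.8 + 1200 = 24078.8 s, i.e. 6.69 hours.

6.69 hours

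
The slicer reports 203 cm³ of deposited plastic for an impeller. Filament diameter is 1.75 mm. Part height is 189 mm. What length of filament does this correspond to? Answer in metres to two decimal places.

Cross-section of 1.75 mm filament: π·(1.75/2)² = 2.4053 mm².
L = 203000 mm³ / 2.4053 mm² = 84396.96 mm, i.e. 84.40 m.

84.40 m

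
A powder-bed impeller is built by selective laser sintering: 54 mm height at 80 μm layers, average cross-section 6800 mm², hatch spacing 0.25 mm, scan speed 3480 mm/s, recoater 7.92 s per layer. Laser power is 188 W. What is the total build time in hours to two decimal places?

2.95 hours

Layer count = ceil(54 / 0.08) = 675.
Scan path per layer = 6800 / 0.25, so 27200 mm.
Per-layer scan time = 27200 / 3480 = 7.8161 s.
Time per layer = 7.8161 + 7.92, so 15.7361 s.
Total: 675 × 15.7361 s = 10621.8675 s → 2.95 hours.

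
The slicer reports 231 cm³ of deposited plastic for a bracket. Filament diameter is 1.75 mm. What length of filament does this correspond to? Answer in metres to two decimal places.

96.04 m

Filament cross-section = π × (1.75/2)² = 2.4053 mm².
Length = 231 cm³ / 2.4053 mm² = 231000 / 2.4053 = 96037.92 mm = 96.04 m.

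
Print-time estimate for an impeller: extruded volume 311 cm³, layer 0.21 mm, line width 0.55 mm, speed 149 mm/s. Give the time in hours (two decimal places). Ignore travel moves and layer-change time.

Bead cross-section: 0.21 × 0.55 → 0.1155 mm².
Total extruded path = 311000/0.1155 = 2692640.7 mm.
Time extruding: 2692640.7 / 149 → 18071.4 s.
In the requested units: 18071.4 s = 5.02 hours.

5.02 hours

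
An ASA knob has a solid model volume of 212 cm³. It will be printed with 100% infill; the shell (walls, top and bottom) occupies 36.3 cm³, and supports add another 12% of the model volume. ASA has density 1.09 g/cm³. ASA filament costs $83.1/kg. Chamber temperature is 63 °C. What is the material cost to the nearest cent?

$21.51

Infill region = 212 − 36.3 = 175.7 cm³.
Infill volume: 1.00 × 175.7 → 175.7 cm³.
Support = 0.12 × 212, so 25.44 cm³.
Total extruded = 36.3 + 175.7 + 25.44, so 237.44 cm³.
Mass: 237.44 × 1.09 → 258.8096 g.
Cost = 258.8096 g / 1000 × $83.1/kg = $21.51.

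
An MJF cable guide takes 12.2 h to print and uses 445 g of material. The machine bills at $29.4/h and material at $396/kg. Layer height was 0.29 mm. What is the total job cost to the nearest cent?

$534.90

Machine-time cost = 29.4 × 12.2 = $358.68.
Material cost = 396 × 445/1000 = $176.22.
Total = 358.68 + 176.22 = $534.90.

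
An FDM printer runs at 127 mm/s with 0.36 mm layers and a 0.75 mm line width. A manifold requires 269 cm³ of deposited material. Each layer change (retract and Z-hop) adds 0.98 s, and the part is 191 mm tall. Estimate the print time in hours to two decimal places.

Extrusion cross-section = 0.36 × 0.75 = 0.27 mm².
Path length: 269000 mm³ / 0.27 mm² → 996296.3 mm.
Print-move time = 996296.3 / 127, so 7844.9 s.
Number of layers: 191 / 0.36 → 531 (rounded up).
Layer-change overhead: 531 × 0.98 → 520.38 s.
Total = 7844.9 + 520.38 = 8365.28 s = 2.32 hours.

2.32 hours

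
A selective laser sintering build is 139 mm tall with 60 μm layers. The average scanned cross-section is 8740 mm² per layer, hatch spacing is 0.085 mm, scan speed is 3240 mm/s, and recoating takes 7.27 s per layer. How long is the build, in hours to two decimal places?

Layer count = ceil(139 / 0.06) = 2317.
Per-layer scan distance = 8740 / 0.085 = 102823.5 mm.
Per-layer scan time: 102823.5 / 3240 → 31.7356 s.
Per-layer time = 31.7356 + 7.27 = 39.0056 s.
Total: 2317 × 39.0056 s = 90375.9752 s → 25.10 hours.

25.10 hours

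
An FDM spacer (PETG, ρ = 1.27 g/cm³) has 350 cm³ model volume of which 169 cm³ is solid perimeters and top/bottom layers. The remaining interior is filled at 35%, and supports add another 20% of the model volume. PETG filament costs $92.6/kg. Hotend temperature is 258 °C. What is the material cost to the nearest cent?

Interior volume: 350 − 169 → 181 cm³.
Deposited infill: 0.35 × 181 → 63.35 cm³.
Support = 0.20 × 350 = 70 cm³.
Deposited volume = 169 + 63.35 + 70, so 302.35 cm³.
Mass = 302.35 × 1.27, so 383.9845 g.
Cost = 383.9845 g / 1000 × $92.6/kg = $35.56.

$35.56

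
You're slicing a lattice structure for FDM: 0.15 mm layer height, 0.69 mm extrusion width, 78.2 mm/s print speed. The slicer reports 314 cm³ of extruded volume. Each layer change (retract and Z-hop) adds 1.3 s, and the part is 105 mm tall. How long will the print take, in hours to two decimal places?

11.03 hours

Line area = 0.15 × 0.69 = 0.1035 mm².
Toolpath length = 314 cm³ / 0.1035 mm² = 314000 / 0.1035 = 3033816.4 mm.
Print-move time = 3033816.4 / 78.2 = 38795.6 s.
Number of layers: 105 / 0.15 → 700 (rounded up).
Non-print overhead = 700 × 1.3, so 910 s.
Total = 38795.6 + 910 = 39705.6 s = 11.03 hours.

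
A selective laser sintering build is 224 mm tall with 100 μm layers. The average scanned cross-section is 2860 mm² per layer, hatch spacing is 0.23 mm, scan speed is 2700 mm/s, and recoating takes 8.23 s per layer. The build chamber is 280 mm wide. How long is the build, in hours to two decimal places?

Layers = ⌈224/0.1⌉ = 2240.
Hatch length per layer: 2860 / 0.23 → 12434.8 mm.
Scan time per layer: 12434.8 / 2700 → 4.6055 s.
Per-layer time: 4.6055 + 8.23 → 12.8355 s.
Total: 2240 × 12.8355 s = 28751.52 s → 7.99 hours.

7.99 hours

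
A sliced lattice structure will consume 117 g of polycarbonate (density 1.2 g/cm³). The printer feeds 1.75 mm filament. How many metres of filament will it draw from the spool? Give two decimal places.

Extruded volume: 117/1.2 = 97.5 cm³ (97500 mm³).
Filament cross-section = π × (1.75/2)² = 2.4053 mm².
L = V/A = 97500/2.4053 = 40535.48 mm → 40.54 m.

40.54 m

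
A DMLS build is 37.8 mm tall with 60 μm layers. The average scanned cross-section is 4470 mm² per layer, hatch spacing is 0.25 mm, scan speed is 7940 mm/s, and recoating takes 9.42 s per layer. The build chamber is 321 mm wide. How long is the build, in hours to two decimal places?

Layers = ⌈37.8/0.06⌉ = 630.
Scan path per layer = 4470 / 0.25, so 17880 mm.
Scan time per layer = 17880 / 7940 = 2.2519 s.
Per-layer time = 2.2519 + 9.42, so 11.6719 s.
Build time = 630 × 11.6719 = 7353.297 s = 2.04 hours.

2.04 hours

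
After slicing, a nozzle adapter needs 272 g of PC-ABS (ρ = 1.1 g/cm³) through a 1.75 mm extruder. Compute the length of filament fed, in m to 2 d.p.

102.80 m

Extruded volume: 272/1.1 = 247.2727 cm³ (247272.7 mm³).
A = π r² = π × 0.875² = 2.4053 mm².
Length = 247272.7 / 2.4053 = 102803.27 mm = 102.80 m.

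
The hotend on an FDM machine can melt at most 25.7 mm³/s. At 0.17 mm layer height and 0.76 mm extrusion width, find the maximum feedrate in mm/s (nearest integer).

A = 0.17 × 0.76, so 0.1292 mm².
Max speed = 25.7 / 0.1292 = 198.92 ≈ 199 mm/s.

199 mm/s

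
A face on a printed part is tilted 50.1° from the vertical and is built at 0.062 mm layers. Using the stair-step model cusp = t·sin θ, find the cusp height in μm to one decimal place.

47.6 μm

sin(50.1°) = 0.7672, so cusp = 0.062 × 0.7672 = 0.047566 mm → 47.6 μm.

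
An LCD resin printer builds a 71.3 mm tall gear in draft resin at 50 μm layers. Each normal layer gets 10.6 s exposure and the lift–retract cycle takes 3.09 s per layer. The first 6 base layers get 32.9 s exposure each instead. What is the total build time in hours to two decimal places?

Layer count = ceil(71.3 / 0.05) = 1426.
Base layers: 6 × (32.9 + 3.09) → 215.94 s.
Normal layers = 1420 × (10.6 + 3.09) = 19439.8 s.
Sum: 215.94 + 19439.8 = 19655.74 s → 5.46 hours.

5.46 hours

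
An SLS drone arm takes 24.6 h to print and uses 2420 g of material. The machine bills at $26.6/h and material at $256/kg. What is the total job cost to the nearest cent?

$1273.88

Machine cost = 26.6 × 24.6, so $654.36.
Material charge = 256 × 2420/1000 = $619.52.
Job cost: 654.36 + 619.52 = $1273.88.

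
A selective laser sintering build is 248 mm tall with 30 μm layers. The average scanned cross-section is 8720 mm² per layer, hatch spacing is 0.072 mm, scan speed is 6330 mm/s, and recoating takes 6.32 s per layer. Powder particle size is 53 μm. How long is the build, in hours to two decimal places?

Layers = ⌈248/0.03⌉ = 8267.
Hatch length per layer = 8720 / 0.072 = 121111.1 mm.
Per-layer scan time = 121111.1 / 6330 = 19.1329 s.
Per-layer time = 19.1329 + 6.32, so 25.4529 s.
Build time = 8267 × 25.4529 = 210419.1243 s = 58.45 hours.

58.45 hours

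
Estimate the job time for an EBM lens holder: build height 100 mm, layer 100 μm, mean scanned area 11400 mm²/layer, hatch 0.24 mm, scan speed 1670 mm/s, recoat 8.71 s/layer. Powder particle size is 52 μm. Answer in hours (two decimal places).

10.32 hours

Layers = ⌈100/0.1⌉ = 1000.
Per-layer scan distance: 11400 / 0.24 → 47500 mm.
Beam time per layer: 47500 / 1670 → 28.4431 s.
Time per layer = 28.4431 + 8.71, so 37.1531 s.
Build time = 1000 × 37.1531 = 37153.1 s = 10.32 hours.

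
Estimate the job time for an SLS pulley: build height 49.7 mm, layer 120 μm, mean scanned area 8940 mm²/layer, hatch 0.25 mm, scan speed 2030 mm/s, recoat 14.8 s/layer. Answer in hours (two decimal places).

3.74 hours

Number of layers: 49.7 / 0.12 → 415 (rounded up).
Scan path per layer = 8940 / 0.25, so 35760 mm.
Per-layer scan time = 35760 / 2030 = 17.6158 s.
Layer cycle: 17.6158 + 14.8 → 32.4158 s.
Build time = 415 × 32.4158 = 13452.557 s = 3.74 hours.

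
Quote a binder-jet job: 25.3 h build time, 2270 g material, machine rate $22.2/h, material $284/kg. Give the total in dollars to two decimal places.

Time charge: 22.2 × 25.3 → $561.66.
Material charge = 284 × 2270/1000 = $644.68.
Total = 561.66 + 644.68 = $1206.34.

$1206.34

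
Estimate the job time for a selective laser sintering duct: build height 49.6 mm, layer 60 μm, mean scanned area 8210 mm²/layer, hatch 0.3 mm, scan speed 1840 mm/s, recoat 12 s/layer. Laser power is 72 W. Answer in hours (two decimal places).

Layers = ⌈49.6/0.06⌉ = 827.
Hatch length per layer = 8210 / 0.3 = 27366.7 mm.
Scan time per layer = 27366.7 / 1840 = 14.8732 s.
Layer cycle: 14.8732 + 12 → 26.8732 s.
827 layers × 26.8732 s/layer = 22224.1364 s, i.e. 6.17 hours.

6.17 hours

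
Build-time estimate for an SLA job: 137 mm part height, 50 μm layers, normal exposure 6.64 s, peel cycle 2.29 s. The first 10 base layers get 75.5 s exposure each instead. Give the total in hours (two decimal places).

6.99 hours

Layers = ⌈137/0.05⌉ = 2740.
Base layers = 10 × (75.5 + 2.29) = 777.9 s.
Regular layers = 2730 × (6.64 + 2.29), so 24378.9 s.
Sum: 777.9 + 24378.9 = 25156.8 s → 6.99 hours.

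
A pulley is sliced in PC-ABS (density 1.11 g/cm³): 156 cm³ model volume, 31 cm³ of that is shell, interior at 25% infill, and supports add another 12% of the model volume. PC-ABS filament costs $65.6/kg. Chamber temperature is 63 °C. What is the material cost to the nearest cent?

Volume inside the shell = 156 − 31 = 125 cm³.
Infill deposited = 0.25 × 125 = 31.25 cm³.
Support = 0.12 × 156, so 18.72 cm³.
Total printed volume = 31 + 31.25 + 18.72 = 80.97 cm³.
Mass: 80.97 × 1.11 → 89.8767 g.
At $65.6/kg: 89.8767/1000 × 65.6 = $5.90.

$5.90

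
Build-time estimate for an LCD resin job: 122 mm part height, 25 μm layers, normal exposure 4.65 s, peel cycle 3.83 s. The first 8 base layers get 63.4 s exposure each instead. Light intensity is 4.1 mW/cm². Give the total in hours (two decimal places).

Layers = ⌈122/0.025⌉ = 4880.
Bottom layers = 8 × (63.4 + 3.83) = 537.84 s.
Remaining layers: 4872 × (4.65 + 3.83) → 41314.56 s.
Total = 537.84 + 41314.56 = 41852.4 s = 11.63 hours.

11.63 hours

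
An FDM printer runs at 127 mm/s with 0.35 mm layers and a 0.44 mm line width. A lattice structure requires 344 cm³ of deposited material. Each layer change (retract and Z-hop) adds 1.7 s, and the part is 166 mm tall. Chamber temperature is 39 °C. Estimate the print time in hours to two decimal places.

Line area = 0.35 × 0.44, so 0.154 mm².
Total extruded path = 344000/0.154 = 2233766.2 mm.
Time extruding = 2233766.2 / 127, so 17588.7 s.
Layers = ⌈166/0.35⌉ = 475.
Non-print overhead: 475 × 1.7 → 807.5 s.
Total = 17588.7 + 807.5 = 18396.2 s = 5.11 hours.

5.11 hours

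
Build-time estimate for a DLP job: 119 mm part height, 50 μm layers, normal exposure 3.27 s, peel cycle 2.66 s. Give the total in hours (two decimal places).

3.92 hours

Number of layers: 119 / 0.05 → 2380 (rounded up).
Cycle time: 3.27 + 2.66 → 5.93 s.
Total = 2380 × 5.93 = 14113.4 s = 3.92 hours.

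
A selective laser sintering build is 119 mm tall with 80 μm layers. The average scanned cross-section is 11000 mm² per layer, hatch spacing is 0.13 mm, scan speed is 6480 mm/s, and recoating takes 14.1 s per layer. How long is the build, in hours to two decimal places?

11.23 hours

Layers = ⌈119/0.08⌉ = 1488.
Per-layer scan distance = 11000 / 0.13, so 84615.4 mm.
Scan time per layer: 84615.4 / 6480 → 13.0579 s.
Time per layer: 13.0579 + 14.1 → 27.1579 s.
1488 layers × 27.1579 s/layer = 40410.9552 s, i.e. 11.23 hours.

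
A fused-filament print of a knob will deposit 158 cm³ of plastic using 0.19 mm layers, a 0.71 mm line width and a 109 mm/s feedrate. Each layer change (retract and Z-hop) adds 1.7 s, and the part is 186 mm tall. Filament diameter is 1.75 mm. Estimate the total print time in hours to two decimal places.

Extrusion cross-section = 0.19 × 0.71, so 0.1349 mm².
Toolpath length = 158 cm³ / 0.1349 mm² = 158000 / 0.1349 = 1171238 mm.
Time extruding = 1171238 / 109, so 10745.3 s.
Number of layers: 186 / 0.19 → 979 (rounded up).
Layer-change overhead = 979 × 1.7, so 1664.3 s.
Total = 10745.3 + 1664.3 = 12409.6 s = 3.45 hours.

3.45 hours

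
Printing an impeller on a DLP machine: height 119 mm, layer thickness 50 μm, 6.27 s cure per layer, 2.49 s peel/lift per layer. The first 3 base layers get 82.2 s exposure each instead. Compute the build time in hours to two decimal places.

Number of layers: 119 / 0.05 → 2380 (rounded up).
Base layers = 3 × (82.2 + 2.49), so 254.07 s.
Normal layers = 2377 × (6.27 + 2.49), so 20822.52 s.
Total = 254.07 + 20822.52 = 21076.59 s = 5.85 hours.

5.85 hours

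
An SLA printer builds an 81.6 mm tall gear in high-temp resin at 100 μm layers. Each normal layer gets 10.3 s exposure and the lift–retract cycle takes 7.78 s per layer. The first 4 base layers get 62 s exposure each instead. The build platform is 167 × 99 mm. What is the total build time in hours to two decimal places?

4.16 hours

Number of layers: 81.6 / 0.1 → 816 (rounded up).
Burn-in layers: 4 × (62 + 7.78) → 279.12 s.
Remaining layers: 812 × (10.3 + 7.78) → 14680.96 s.
Sum: 279.12 + 14680.96 = 14960.08 s → 4.16 hours.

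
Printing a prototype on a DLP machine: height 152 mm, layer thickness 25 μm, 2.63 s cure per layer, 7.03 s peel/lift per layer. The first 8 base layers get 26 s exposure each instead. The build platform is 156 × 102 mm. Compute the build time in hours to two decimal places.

16.37 hours

Layers = ⌈152/0.025⌉ = 6080.
Base layers = 8 × (26 + 7.03), so 264.24 s.
Regular layers = 6072 × (2.63 + 7.03) = 58655.52 s.
Total = 264.24 + 58655.52 = 58919.76 s = 16.37 hours.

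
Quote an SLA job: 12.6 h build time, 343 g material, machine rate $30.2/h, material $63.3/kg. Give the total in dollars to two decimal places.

$402.23

Machine cost = 30.2 × 12.6, so $380.52.
Material cost = 63.3 × 343/1000, so $21.7119.
Total = 380.52 + 21.7119 = 402.2319 ≈ $402.23.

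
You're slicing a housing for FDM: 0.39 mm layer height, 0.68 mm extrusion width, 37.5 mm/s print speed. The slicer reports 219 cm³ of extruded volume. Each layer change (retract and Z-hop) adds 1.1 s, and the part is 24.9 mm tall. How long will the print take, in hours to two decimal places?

6.14 hours

Extrusion cross-section = 0.39 × 0.68 = 0.2652 mm².
Total extruded path = 219000/0.2652 = 825791.9 mm.
Print-move time = 825791.9 / 37.5 = 22021.1 s.
Layer count = ceil(24.9 / 0.39) = 64.
Non-print overhead: 64 × 1.1 → 70.4 s.
Altogether 22021.1 + 70.4 = 22091.5 s, i.e. 6.14 hours.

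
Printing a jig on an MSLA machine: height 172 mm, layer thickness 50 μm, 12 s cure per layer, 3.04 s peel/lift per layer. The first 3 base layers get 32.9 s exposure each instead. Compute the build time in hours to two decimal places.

Layer count = ceil(172 / 0.05) = 3440.
Base layers = 3 × (32.9 + 3.04) = 107.82 s.
Remaining layers = 3437 × (12 + 3.04) = 51692.48 s.
Sum: 107.82 + 51692.48 = 51800.3 s → 14.39 hours.

14.39 hours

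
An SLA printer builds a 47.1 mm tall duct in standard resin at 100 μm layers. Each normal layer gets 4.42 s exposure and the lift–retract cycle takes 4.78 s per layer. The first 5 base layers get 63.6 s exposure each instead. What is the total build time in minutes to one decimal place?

Layer count = ceil(47.1 / 0.1) = 471.
Burn-in layers = 5 × (63.6 + 4.78), so 341.9 s.
Regular layers: 466 × (4.42 + 4.78) → 4287.2 s.
Total = 341.9 + 4287.2 = 4629.1 s = 77.2 minutes.

77.2 minutes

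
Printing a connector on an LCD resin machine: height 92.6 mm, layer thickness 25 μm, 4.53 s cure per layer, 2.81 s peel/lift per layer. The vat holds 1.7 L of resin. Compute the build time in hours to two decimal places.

7.55 hours

Number of layers: 92.6 / 0.025 → 3704 (rounded up).
Cycle time = 4.53 + 2.81, so 7.34 s.
Total = 3704 × 7.34 = 27187.36 s = 7.55 hours.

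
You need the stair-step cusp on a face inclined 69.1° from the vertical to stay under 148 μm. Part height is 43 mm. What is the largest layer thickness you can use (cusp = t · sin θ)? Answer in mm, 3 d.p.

0.158 mm

Layer height = cusp / sin(69.1°) = 0.148 / 0.9342 = 0.158 mm.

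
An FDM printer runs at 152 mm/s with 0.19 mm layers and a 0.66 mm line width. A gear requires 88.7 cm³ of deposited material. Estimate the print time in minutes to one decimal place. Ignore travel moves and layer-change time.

Extrusion cross-section: 0.19 × 0.66 → 0.1254 mm².
Total extruded path = 88700/0.1254 = 707336.5 mm.
Print-move time = 707336.5 / 152, so 4653.5 s.
Converting: 4653.5 s = 77.6 minutes.

77.6 minutes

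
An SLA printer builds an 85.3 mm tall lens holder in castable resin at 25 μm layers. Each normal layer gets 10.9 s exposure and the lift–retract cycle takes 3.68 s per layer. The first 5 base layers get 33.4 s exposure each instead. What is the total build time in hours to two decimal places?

Number of layers: 85.3 / 0.025 → 3412 (rounded up).
Burn-in layers = 5 × (33.4 + 3.68), so 185.4 s.
Normal layers: 3407 × (10.9 + 3.68) → 49674.06 s.
Sum: 185.4 + 49674.06 = 49859.46 s → 13.85 hours.

13.85 hours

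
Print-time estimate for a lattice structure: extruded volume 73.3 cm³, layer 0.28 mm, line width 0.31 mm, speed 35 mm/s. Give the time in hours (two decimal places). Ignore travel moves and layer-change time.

Bead cross-section: 0.28 × 0.31 → 0.0868 mm².
Path length: 73300 mm³ / 0.0868 mm² → 844470 mm.
Extrusion time = 844470 / 35, so 24127.7 s.
Converting: 24127.7 s = 6.70 hours.

6.70 hours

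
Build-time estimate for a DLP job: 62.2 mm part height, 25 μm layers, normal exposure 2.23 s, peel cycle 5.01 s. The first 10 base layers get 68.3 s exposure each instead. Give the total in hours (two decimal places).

5.19 hours

Number of layers: 62.2 / 0.025 → 2488 (rounded up).
Base layers = 10 × (68.3 + 5.01) = 733.1 s.
Remaining layers = 2478 × (2.23 + 5.01), so 17940.72 s.
Sum: 733.1 + 17940.72 = 18673.82 s → 5.19 hours.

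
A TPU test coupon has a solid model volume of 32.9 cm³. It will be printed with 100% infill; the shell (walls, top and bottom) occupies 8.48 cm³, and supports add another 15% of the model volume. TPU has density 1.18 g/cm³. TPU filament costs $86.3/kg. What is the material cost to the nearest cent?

$3.85

Volume inside the shell: 32.9 − 8.48 → 24.42 cm³.
Infill volume = 1.00 × 24.42, so 24.42 cm³.
Support: 0.15 × 32.9 → 4.935 cm³.
Total printed volume = 8.48 + 24.42 + 4.935, so 37.835 cm³.
Mass = 37.835 × 1.18 = 44.6453 g.
At $86.3/kg: 44.6453/1000 × 86.3 = $3.85.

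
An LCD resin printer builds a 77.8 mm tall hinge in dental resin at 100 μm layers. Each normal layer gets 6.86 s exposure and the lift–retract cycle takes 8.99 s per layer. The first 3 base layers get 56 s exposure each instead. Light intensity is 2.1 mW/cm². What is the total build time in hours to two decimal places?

Number of layers: 77.8 / 0.1 → 778 (rounded up).
Burn-in layers: 3 × (56 + 8.99) → 194.97 s.
Normal layers = 775 × (6.86 + 8.99) = 12283.75 s.
Sum: 194.97 + 12283.75 = 12478.72 s → 3.47 hours.

3.47 hours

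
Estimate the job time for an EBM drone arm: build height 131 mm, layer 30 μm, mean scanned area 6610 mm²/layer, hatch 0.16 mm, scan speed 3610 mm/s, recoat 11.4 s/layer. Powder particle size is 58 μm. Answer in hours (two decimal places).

Number of layers: 131 / 0.03 → 4367 (rounded up).
Scan path per layer = 6610 / 0.16 = 41312.5 mm.
Scan time per layer = 41312.5 / 3610 = 11.4439 s.
Layer cycle: 11.4439 + 11.4 → 22.8439 s.
Build time = 4367 × 22.8439 = 99759.3113 s = 27.71 hours.

27.71 hours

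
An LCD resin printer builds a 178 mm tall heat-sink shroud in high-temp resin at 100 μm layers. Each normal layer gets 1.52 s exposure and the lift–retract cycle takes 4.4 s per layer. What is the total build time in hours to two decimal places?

Number of layers: 178 / 0.1 → 1780 (rounded up).
Per-layer time = 1.52 + 4.4 = 5.92 s.
Total = 1780 × 5.92 = 10537.6 s = 2.93 hours.

2.93 hours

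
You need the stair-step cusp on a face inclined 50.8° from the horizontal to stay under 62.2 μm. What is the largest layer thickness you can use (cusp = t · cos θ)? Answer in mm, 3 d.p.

Layer height = cusp / cos(50.8°) = 0.0622 / 0.6320 = 0.098 mm.

0.098 mm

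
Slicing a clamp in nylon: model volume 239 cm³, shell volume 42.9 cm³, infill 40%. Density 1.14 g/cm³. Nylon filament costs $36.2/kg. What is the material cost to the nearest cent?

$5.01

Infill region: 239 − 42.9 → 196.1 cm³.
Infill volume: 0.40 × 196.1 → 78.44 cm³.
Total extruded = 42.9 + 78.44 = 121.34 cm³.
Mass = 121.34 × 1.14 = 138.3276 g.
Cost = 138.3276 g / 1000 × $36.2/kg = $5.01.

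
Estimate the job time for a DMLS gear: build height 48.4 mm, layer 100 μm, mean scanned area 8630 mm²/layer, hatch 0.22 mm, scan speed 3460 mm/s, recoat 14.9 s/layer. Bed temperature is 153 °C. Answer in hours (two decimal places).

Number of layers: 48.4 / 0.1 → 484 (rounded up).
Per-layer scan distance = 8630 / 0.22 = 39227.3 mm.
Per-layer scan time = 39227.3 / 3460 = 11.3374 s.
Layer cycle = 11.3374 + 14.9 = 26.2374 s.
Total: 484 × 26.2374 s = 12698.9016 s → 3.53 hours.

3.53 hours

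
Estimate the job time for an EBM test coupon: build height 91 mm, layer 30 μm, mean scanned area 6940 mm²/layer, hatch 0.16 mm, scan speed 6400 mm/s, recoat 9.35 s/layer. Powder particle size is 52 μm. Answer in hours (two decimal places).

Number of layers: 91 / 0.03 → 3034 (rounded up).
Per-layer scan distance: 6940 / 0.16 → 43375 mm.
Per-layer scan time = 43375 / 6400 = 6.7773 s.
Layer cycle: 6.7773 + 9.35 → 16.1273 s.
Total: 3034 × 16.1273 s = 48930.2282 s → 13.59 hours.

13.59 hours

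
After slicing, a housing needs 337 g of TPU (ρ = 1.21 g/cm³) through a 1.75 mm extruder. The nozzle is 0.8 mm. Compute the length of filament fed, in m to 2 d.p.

Volume = 337 g / 1.21 g·cm⁻³ = 278.5124 cm³ = 278512.4 mm³.
A = π r² = π × 0.875² = 2.4053 mm².
L = V/A = 278512.4/2.4053 = 115791.13 mm → 115.79 m.

115.79 m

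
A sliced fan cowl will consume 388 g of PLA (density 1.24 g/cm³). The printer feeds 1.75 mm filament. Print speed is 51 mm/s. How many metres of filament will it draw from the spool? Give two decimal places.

130.09 m

Volume = 388 g / 1.24 g·cm⁻³ = 312.9032 cm³ = 312903.2 mm³.
Filament cross-section = π × (1.75/2)² = 2.4053 mm².
L = V/A = 312903.2/2.4053 = 130089.05 mm → 130.09 m.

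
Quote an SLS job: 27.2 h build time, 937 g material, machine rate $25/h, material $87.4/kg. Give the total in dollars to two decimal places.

$761.89

Machine cost = 25 × 27.2, so $680.00.
Material charge: 87.4 × 937/1000 → $81.8938.
Job cost: 680.00 + 81.8938 = 761.8938 ≈ $761.89.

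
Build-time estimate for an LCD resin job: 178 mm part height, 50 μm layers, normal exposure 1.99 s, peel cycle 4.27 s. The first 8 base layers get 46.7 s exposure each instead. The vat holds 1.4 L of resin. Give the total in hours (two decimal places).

Number of layers: 178 / 0.05 → 3560 (rounded up).
Base layers: 8 × (46.7 + 4.27) → 407.76 s.
Regular layers = 3552 × (1.99 + 4.27), so 22235.52 s.
Sum: 407.76 + 22235.52 = 22643.28 s → 6.29 hours.

6.29 hours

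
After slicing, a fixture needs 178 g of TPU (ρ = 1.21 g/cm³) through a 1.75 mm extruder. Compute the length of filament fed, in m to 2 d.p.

61.16 m

Extruded volume: 178/1.21 = 147.1074 cm³ (147107.4 mm³).
A = π r² = π × 0.875² = 2.4053 mm².
L = V/A = 147107.4/2.4053 = 61159.69 mm → 61.16 m.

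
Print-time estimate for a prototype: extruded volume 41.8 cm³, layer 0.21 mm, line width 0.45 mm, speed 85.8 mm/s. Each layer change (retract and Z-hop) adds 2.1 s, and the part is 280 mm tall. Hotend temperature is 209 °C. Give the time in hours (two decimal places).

2.21 hours

Extrusion cross-section = 0.21 × 0.45, so 0.0945 mm².
Total extruded path = 41800/0.0945 = 442328 mm.
Print-move time = 442328 / 85.8, so 5155.3 s.
Number of layers: 280 / 0.21 → 1334 (rounded up).
Layer-change overhead = 1334 × 2.1, so 2801.4 s.
Total = 5155.3 + 2801.4 = 7956.7 s = 2.21 hours.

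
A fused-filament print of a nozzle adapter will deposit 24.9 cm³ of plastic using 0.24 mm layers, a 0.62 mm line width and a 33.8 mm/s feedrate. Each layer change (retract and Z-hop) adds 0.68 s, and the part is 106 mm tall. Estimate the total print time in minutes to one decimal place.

87.5 minutes

Bead cross-section: 0.24 × 0.62 → 0.1488 mm².
Path length: 24900 mm³ / 0.1488 mm² → 167338.7 mm.
Time extruding = 167338.7 / 33.8, so 4950.8 s.
Layers = ⌈106/0.24⌉ = 442.
Non-print overhead = 442 × 0.68, so 300.56 s.
Altogether 4950.8 + 300.56 = 5251.36 s, i.e. 87.5 minutes.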